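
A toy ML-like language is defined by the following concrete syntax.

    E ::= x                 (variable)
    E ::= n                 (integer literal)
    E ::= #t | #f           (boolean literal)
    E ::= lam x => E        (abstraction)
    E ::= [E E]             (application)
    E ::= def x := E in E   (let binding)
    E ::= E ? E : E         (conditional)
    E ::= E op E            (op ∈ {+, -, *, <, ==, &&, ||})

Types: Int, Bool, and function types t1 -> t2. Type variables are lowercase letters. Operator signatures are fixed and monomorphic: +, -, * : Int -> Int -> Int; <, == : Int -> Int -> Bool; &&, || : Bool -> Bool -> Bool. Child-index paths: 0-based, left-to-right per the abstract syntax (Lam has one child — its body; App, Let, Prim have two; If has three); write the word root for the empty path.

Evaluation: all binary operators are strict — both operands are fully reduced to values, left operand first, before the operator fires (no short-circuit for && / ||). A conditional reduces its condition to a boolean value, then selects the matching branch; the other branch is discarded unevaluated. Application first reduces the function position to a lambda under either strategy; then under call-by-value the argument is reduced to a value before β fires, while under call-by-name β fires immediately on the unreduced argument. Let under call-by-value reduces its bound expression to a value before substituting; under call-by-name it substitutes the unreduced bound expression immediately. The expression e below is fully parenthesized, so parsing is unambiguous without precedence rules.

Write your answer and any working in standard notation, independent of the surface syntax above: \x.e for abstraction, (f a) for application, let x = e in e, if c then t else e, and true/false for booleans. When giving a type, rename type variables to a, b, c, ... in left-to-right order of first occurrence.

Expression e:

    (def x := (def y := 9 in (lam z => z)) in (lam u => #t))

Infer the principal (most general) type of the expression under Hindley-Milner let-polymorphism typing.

Answer: a -> Bool

Working:
let y : Int
z : a
\z._ : a -> a
let x : forall. a -> a
\u._ : b -> Bool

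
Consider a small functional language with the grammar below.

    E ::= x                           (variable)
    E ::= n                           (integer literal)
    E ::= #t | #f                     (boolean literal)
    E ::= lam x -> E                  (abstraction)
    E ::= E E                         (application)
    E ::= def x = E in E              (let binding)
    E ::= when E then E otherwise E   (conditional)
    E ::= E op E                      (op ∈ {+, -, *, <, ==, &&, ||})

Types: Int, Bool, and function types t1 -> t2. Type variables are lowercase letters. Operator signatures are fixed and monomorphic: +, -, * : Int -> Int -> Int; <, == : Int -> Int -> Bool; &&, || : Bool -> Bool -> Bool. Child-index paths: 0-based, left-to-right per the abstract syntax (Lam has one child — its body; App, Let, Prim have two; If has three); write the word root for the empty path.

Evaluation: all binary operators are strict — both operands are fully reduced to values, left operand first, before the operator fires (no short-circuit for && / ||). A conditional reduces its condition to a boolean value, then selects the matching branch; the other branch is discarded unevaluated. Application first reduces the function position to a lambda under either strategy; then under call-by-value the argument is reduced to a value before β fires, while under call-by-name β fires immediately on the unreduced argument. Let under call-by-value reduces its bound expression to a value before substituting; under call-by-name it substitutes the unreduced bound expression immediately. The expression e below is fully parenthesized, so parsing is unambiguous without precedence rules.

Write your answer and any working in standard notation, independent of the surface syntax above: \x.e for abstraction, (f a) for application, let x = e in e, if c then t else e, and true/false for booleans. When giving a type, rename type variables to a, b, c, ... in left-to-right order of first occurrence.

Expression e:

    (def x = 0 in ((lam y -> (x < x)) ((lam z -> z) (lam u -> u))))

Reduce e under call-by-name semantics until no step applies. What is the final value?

Trace:
step 0: (let x = 0 in ((\y.(x < x)) ((\z.z) (\u.u))))
step 1: [let@root] ((\y.(0 < 0)) ((\z.z) (\u.u)))
step 2: [beta@root] (0 < 0)
step 3: [delta@root] false

Answer: false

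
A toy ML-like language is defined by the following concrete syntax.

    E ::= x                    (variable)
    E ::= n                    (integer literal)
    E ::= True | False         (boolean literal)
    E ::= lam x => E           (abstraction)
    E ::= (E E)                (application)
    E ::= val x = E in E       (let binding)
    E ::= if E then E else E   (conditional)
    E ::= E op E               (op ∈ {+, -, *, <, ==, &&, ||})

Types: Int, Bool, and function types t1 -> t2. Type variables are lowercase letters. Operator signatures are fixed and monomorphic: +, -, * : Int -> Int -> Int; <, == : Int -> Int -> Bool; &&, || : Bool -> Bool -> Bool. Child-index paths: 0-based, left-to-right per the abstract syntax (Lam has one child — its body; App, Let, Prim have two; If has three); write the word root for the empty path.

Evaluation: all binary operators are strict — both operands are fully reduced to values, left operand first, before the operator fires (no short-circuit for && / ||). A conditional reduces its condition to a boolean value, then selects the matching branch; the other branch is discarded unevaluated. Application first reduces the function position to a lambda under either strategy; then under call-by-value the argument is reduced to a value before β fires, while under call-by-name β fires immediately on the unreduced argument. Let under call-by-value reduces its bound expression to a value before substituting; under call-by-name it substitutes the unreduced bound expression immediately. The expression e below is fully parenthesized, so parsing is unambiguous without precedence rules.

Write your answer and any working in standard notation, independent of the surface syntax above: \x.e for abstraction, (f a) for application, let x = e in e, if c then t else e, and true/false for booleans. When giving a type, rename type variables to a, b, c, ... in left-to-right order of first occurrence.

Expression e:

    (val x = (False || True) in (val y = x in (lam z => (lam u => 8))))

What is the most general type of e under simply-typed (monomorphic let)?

Trace:
  unify Bool ~ Bool
  unify Bool ~ Bool
let x : Bool
x : Bool
let y : Bool
\u._ : b -> Int
\z._ : a -> b -> Int

Answer: a -> b -> Int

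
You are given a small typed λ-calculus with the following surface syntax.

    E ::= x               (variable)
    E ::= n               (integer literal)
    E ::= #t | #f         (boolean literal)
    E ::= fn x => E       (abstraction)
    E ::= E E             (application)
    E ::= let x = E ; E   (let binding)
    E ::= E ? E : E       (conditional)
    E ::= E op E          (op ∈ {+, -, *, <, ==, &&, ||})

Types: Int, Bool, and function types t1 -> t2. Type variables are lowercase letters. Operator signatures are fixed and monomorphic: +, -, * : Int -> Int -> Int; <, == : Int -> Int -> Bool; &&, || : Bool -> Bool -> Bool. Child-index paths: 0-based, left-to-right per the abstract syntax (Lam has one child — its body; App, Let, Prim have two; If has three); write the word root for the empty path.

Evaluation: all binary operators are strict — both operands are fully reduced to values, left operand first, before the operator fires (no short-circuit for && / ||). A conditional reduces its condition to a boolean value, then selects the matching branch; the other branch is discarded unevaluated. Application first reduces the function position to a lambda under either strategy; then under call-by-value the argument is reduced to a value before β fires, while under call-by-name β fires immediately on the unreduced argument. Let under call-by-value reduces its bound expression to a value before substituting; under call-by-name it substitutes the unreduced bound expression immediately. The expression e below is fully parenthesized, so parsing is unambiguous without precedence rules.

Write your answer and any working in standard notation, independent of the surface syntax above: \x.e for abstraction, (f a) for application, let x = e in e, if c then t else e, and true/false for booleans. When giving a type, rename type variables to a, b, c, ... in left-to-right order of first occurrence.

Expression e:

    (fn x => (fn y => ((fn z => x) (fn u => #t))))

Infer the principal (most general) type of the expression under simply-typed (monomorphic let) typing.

Answer: a -> b -> a

Working:
x : a
\z._ : c -> a
\u._ : d -> Bool
  unify c -> a ~ (d -> Bool) -> e
  unify c ~ d -> Bool
  unify a ~ e
_ _ : e
\y._ : b -> e
\x._ : e -> b -> e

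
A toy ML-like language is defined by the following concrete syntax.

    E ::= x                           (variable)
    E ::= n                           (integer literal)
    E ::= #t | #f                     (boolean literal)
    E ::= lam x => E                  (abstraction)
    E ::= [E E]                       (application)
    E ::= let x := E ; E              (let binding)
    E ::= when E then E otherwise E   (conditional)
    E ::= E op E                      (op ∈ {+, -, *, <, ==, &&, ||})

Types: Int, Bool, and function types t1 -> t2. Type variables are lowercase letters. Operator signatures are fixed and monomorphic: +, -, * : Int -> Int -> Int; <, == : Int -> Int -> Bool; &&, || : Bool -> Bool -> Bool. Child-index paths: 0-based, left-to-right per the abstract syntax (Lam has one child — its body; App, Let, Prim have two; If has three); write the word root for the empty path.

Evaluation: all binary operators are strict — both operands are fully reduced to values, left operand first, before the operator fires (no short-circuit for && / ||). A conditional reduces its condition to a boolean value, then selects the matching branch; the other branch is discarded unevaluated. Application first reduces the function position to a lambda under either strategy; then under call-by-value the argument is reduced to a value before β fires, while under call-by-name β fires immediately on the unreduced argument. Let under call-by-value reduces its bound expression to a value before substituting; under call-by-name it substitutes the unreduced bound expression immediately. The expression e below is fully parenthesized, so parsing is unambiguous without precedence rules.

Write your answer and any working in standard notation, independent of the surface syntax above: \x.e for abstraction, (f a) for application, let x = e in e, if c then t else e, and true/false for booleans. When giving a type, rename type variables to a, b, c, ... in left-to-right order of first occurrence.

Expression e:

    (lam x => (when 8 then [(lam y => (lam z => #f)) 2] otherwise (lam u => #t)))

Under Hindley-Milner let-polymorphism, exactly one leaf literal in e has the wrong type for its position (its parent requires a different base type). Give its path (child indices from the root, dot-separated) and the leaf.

Trace:
  unify Int ~ Bool
  FAIL: mismatch Int ~ Bool

Answer: 0.0 : 8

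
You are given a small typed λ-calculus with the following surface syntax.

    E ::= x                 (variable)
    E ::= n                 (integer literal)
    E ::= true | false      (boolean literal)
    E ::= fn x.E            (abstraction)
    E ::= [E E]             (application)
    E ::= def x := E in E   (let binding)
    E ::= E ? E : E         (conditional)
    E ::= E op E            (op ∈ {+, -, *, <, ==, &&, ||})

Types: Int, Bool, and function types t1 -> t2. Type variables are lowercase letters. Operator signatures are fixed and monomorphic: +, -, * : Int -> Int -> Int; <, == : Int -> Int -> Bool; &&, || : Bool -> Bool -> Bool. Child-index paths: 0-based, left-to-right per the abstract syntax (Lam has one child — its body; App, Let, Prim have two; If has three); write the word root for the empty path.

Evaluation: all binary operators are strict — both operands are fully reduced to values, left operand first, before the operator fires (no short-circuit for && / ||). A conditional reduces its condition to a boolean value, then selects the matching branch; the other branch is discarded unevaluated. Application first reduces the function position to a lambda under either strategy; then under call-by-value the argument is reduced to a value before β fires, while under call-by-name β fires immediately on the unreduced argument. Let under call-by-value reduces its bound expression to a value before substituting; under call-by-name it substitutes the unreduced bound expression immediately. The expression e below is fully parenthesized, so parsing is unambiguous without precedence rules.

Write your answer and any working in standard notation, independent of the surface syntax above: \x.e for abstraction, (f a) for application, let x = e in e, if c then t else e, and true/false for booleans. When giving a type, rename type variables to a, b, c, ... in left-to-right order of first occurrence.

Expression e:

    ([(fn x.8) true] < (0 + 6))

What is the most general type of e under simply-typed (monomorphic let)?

Answer: Bool

Working:
\x._ : a -> Int
  unify a -> Int ~ Bool -> b
  unify a ~ Bool
  unify Int ~ b
_ _ : Int
  unify Int ~ Int
  unify Int ~ Int
  unify Int ~ Int
  unify Int ~ Int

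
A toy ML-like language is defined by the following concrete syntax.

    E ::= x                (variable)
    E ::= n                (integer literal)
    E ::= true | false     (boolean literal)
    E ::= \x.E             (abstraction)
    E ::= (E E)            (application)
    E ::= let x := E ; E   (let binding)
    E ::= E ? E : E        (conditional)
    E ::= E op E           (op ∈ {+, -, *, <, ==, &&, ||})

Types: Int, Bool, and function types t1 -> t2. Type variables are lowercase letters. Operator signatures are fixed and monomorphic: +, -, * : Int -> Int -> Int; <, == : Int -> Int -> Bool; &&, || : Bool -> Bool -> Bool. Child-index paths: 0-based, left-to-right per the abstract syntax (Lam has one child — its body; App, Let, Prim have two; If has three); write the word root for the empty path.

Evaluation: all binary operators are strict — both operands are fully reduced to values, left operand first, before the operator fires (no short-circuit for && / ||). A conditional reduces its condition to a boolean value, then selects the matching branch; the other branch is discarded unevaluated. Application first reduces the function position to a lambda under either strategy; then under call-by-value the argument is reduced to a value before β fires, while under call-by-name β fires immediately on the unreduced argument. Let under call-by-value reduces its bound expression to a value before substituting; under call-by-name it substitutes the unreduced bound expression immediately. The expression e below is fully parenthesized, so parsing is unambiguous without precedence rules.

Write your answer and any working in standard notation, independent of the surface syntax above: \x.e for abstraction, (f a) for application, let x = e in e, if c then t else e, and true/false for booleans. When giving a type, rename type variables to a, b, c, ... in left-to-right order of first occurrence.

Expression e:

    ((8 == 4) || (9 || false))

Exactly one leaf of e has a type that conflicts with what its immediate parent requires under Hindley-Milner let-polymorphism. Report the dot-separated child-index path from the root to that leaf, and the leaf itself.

Trace:
  unify Int ~ Int
  unify Int ~ Int
  unify Bool ~ Bool
  unify Int ~ Bool
  FAIL: mismatch Int ~ Bool

Answer: 1.0 : 9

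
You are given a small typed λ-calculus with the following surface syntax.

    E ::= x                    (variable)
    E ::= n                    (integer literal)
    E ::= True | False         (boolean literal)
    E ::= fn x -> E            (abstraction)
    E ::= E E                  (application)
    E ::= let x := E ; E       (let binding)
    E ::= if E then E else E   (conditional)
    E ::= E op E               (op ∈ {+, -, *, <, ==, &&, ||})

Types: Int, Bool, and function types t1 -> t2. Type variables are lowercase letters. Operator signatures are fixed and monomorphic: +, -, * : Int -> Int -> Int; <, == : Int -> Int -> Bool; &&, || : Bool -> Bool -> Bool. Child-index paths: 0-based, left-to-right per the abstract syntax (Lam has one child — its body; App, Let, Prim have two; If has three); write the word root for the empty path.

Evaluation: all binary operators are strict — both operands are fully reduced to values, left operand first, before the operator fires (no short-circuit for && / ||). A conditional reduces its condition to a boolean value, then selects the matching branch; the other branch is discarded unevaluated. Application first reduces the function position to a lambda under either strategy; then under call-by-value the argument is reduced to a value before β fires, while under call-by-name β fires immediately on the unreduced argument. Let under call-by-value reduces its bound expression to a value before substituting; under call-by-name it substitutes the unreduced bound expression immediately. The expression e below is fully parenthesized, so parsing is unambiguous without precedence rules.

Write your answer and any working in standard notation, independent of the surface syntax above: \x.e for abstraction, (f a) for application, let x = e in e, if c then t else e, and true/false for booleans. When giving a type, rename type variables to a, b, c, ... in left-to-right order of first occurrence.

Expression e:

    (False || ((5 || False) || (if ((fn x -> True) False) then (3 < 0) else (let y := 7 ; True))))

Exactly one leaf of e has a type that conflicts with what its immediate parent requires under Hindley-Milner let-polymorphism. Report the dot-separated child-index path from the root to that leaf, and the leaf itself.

Answer: 1.0.0 : 5

Working:
  unify Bool ~ Bool
  unify Int ~ Bool
  FAIL: mismatch Int ~ Bool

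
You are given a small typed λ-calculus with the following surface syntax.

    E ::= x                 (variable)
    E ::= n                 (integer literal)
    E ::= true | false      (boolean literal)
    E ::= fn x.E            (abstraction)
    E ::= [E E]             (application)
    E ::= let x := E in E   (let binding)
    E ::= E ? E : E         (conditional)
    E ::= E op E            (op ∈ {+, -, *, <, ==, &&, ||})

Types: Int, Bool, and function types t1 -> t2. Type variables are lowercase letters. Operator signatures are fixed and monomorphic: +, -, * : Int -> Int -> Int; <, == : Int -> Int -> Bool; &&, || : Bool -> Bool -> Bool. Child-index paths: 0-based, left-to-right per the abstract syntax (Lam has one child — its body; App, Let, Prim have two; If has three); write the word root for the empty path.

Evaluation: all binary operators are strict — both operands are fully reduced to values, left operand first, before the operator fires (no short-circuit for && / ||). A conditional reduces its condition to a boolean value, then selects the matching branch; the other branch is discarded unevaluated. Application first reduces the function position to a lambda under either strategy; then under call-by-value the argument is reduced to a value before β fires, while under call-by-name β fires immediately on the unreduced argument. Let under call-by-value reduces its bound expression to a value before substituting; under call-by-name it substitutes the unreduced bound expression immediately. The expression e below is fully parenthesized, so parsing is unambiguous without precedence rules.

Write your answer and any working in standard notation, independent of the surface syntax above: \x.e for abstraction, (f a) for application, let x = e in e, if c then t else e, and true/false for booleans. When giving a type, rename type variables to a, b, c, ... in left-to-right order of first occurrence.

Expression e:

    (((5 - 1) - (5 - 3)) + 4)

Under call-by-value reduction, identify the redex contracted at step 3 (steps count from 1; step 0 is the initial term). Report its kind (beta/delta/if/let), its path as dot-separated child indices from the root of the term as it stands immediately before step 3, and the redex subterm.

Trace:
step 0: (((5 - 1) - (5 - 3)) + 4)
step 1: [delta@0.0] ((4 - (5 - 3)) + 4)
step 2: [delta@0.1] ((4 - 2) + 4)
step 3: [delta@0] (2 + 4)

Answer: delta at 0 : (4 - 2)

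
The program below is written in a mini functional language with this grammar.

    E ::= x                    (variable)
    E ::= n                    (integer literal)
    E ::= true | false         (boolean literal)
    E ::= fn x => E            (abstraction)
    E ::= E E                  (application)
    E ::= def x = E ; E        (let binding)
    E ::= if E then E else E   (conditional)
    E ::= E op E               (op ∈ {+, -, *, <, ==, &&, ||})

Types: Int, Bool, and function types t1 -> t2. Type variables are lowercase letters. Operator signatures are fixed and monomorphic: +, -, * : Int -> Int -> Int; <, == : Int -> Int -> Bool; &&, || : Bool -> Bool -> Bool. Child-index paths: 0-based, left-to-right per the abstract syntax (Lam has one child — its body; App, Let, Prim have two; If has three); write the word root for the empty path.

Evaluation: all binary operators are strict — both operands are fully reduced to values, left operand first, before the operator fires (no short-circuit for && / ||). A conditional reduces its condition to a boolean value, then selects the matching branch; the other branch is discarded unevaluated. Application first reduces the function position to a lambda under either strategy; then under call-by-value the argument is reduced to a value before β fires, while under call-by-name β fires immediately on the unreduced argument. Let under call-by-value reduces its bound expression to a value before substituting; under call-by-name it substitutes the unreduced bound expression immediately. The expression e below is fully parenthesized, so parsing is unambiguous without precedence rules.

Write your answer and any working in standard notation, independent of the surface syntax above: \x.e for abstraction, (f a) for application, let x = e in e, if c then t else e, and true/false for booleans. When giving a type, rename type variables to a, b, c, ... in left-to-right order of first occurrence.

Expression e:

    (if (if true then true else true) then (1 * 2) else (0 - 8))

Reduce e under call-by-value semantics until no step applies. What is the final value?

Derivation:
step 0: (if (if true then true else true) then (1 * 2) else (0 - 8))
step 1: [if@0] (if true then (1 * 2) else (0 - 8))
step 2: [if@root] (1 * 2)
step 3: [delta@root] 2

Answer: 2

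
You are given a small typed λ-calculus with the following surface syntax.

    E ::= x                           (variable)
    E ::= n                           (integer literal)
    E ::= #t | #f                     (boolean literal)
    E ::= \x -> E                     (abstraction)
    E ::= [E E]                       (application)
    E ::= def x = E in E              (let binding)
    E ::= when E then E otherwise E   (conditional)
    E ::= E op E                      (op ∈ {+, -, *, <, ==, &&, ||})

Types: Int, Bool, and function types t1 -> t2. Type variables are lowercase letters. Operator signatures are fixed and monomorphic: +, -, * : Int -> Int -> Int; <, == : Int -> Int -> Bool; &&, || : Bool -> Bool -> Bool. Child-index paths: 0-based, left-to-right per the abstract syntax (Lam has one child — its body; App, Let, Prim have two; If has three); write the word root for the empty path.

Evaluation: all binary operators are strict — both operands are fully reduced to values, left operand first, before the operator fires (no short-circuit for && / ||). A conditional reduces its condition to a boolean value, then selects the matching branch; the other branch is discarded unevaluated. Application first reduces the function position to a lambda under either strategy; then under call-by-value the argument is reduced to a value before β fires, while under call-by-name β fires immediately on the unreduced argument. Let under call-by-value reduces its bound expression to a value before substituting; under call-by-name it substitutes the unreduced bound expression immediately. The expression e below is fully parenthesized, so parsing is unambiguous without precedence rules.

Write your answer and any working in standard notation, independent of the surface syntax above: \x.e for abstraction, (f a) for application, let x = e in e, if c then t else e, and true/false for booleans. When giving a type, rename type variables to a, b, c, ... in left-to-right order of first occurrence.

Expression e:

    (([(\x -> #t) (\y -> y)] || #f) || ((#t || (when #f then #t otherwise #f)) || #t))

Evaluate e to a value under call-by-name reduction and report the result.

Answer: true

Trace:
step 0: ((((\x.true) (\y.y)) || false) || ((true || (if false then true else false)) || true))
step 1: [beta@0.0] ((true || false) || ((true || (if false then true else false)) || true))
step 2: [delta@0] (true || ((true || (if false then true else false)) || true))
step 3: [if@1.0.1] (true || ((true || false) || true))
step 4: [delta@1.0] (true || (true || true))
step 5: [delta@1] (true || true)
step 6: [delta@root] true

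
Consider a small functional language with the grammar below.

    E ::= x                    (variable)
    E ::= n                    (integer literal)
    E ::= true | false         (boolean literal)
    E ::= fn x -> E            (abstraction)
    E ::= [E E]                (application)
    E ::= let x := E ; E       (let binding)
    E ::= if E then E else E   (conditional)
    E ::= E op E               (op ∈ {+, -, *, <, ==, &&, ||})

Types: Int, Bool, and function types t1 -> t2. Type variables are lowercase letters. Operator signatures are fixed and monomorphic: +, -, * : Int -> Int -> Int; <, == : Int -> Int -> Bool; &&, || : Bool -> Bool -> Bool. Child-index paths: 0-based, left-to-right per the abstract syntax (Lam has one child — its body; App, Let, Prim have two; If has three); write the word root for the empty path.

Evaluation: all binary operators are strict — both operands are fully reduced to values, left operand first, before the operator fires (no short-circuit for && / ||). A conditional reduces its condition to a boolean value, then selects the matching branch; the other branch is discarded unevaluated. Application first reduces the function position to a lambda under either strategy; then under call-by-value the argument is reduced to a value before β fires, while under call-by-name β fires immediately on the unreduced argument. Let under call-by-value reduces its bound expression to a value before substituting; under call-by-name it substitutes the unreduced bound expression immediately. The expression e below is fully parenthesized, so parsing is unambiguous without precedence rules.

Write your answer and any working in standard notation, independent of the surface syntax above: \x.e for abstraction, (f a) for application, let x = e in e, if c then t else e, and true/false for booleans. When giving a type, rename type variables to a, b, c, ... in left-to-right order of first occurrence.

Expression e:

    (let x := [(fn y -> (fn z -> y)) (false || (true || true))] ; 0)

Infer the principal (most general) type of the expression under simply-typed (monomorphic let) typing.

Answer: Int

Trace:
y : a
\z._ : b -> a
\y._ : a -> b -> a
  unify Bool ~ Bool
  unify Bool ~ Bool
  unify Bool ~ Bool
  unify Bool ~ Bool
  unify a -> b -> a ~ Bool -> c
  unify a ~ Bool
  unify b -> Bool ~ c
_ _ : b -> Bool
let x : b -> Bool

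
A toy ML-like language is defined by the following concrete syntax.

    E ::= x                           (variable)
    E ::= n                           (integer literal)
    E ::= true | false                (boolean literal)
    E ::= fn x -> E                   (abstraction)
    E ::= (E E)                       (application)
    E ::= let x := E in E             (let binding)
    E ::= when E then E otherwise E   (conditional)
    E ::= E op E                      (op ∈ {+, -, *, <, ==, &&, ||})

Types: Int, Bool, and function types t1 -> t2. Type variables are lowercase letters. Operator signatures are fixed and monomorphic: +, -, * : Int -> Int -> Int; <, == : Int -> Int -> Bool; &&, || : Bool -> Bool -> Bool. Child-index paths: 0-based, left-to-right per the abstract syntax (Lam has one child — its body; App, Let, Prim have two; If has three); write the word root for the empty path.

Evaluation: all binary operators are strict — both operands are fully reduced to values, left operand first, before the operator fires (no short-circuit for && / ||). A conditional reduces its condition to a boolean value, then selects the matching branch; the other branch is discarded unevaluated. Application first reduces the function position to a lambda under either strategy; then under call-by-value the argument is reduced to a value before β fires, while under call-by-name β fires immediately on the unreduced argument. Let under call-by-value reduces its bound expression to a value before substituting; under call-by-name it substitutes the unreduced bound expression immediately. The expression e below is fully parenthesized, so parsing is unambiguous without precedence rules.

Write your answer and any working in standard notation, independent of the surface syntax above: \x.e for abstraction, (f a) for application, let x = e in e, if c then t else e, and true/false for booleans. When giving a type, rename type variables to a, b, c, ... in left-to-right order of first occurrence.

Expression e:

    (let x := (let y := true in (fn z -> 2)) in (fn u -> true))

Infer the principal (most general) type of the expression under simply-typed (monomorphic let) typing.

Trace:
let y : Bool
\z._ : a -> Int
let x : a -> Int
\u._ : b -> Bool

Answer: a -> Bool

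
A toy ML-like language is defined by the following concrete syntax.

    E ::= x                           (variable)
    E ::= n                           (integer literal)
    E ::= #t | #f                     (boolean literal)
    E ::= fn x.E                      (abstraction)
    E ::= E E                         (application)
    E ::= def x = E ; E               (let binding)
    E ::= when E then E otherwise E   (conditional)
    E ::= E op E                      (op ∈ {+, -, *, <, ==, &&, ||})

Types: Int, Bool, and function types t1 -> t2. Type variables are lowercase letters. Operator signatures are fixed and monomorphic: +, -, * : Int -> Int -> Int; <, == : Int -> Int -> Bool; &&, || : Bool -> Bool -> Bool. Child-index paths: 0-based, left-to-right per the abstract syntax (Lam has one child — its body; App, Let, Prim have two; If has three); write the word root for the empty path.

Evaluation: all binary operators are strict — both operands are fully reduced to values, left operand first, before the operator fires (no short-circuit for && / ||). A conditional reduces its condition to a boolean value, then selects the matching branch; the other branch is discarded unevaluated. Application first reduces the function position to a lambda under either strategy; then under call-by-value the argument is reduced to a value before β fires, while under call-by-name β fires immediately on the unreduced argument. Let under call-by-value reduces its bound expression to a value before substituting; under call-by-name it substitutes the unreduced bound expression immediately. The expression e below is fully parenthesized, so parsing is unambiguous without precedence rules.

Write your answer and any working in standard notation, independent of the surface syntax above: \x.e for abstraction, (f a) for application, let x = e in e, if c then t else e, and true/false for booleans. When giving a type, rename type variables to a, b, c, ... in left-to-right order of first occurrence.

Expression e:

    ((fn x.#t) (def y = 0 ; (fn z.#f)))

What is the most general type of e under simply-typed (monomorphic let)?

Answer: Bool

Derivation:
\x._ : a -> Bool
let y : Int
\z._ : b -> Bool
  unify a -> Bool ~ (b -> Bool) -> c
  unify a ~ b -> Bool
  unify Bool ~ c
_ _ : Bool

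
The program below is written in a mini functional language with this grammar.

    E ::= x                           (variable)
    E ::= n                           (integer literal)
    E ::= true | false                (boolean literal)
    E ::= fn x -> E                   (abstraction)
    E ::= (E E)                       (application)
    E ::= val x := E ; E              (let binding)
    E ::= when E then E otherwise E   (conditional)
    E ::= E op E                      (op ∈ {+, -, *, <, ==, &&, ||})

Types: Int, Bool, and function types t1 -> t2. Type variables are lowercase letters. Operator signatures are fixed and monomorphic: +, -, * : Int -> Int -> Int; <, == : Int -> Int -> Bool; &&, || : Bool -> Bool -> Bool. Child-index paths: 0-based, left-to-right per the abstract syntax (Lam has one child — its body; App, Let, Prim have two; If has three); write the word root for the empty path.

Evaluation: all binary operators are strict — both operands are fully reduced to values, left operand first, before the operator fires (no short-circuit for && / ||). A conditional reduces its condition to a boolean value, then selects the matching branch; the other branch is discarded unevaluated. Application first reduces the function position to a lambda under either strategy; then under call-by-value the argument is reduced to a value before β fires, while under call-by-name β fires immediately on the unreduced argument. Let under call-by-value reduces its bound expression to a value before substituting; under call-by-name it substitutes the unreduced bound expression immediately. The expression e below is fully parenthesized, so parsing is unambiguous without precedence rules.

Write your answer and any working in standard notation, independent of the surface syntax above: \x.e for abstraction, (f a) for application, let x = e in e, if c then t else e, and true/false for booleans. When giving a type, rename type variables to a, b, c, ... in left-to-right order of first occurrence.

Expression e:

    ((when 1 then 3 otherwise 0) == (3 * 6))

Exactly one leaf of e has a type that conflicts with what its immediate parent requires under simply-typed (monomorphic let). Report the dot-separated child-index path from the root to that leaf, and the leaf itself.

Answer: 0.0 : 1

Working:
  unify Int ~ Bool
  FAIL: mismatch Int ~ Bool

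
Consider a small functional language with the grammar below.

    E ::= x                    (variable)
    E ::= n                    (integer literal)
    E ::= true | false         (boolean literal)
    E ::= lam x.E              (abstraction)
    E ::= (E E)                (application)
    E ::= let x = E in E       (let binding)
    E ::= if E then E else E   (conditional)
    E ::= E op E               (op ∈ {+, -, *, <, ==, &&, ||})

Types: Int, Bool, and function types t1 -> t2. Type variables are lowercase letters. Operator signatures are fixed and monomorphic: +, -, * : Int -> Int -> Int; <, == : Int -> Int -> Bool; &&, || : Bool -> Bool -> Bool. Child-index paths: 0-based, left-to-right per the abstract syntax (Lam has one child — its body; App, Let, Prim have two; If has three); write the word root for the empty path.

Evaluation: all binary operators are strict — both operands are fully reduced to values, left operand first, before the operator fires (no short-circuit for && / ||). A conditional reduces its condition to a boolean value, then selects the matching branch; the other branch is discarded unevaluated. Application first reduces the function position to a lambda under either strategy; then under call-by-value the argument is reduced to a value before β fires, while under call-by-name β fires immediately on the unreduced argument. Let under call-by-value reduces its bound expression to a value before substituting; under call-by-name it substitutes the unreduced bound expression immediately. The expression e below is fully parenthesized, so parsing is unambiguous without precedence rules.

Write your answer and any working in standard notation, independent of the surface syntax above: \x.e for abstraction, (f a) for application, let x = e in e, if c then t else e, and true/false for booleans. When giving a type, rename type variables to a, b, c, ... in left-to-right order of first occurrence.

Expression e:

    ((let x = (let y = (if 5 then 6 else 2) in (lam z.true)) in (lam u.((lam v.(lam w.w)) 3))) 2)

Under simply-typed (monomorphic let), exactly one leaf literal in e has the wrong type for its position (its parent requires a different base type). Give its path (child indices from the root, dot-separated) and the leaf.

Working:
  unify Int ~ Bool
  FAIL: mismatch Int ~ Bool

Answer: 0.0.0.0 : 5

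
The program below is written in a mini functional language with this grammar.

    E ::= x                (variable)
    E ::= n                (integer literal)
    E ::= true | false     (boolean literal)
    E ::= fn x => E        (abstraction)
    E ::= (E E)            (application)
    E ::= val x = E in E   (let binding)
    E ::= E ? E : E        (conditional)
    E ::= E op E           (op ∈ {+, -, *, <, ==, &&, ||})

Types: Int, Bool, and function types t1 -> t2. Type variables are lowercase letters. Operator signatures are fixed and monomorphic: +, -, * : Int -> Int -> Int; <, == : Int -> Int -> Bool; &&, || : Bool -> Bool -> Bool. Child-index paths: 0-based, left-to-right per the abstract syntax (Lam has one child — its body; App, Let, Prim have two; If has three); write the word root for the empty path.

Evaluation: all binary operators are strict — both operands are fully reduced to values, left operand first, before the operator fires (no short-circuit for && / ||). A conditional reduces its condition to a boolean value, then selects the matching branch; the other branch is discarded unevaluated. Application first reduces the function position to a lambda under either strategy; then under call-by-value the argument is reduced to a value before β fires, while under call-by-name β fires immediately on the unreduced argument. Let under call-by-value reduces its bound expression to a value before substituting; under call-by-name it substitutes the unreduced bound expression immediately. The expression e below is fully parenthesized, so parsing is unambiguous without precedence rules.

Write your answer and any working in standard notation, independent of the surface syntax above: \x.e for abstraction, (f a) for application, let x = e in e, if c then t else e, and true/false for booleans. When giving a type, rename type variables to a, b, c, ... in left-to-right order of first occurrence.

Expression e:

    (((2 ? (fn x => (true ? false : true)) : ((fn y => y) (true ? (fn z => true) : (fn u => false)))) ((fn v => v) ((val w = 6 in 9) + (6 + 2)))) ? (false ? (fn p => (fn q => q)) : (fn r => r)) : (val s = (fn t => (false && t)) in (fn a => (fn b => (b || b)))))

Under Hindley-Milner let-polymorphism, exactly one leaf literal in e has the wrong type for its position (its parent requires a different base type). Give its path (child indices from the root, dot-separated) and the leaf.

Derivation:
  unify Int ~ Bool
  FAIL: mismatch Int ~ Bool

Answer: 0.0.0 : 2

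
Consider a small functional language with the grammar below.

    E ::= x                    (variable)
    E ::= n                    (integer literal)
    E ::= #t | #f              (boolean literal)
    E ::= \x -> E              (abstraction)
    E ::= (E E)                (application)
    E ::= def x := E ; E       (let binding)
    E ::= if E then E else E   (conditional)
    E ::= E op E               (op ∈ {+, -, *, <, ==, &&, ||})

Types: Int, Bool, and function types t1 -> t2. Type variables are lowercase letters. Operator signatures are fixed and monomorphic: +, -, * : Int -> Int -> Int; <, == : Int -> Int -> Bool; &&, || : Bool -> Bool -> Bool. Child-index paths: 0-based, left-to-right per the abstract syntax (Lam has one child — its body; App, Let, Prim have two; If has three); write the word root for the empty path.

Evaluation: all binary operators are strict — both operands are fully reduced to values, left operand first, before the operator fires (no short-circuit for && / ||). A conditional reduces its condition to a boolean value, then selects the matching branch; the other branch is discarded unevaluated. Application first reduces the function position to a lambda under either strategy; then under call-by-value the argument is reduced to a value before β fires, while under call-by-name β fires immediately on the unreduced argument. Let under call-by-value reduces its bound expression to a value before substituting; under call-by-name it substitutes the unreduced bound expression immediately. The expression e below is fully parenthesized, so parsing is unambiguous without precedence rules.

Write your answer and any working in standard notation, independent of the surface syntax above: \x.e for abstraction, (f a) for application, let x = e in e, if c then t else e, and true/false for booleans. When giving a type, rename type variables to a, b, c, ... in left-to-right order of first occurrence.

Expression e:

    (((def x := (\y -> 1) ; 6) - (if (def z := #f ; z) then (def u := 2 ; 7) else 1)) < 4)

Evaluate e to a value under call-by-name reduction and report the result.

Working:
step 0: (((let x = (\y.1) in 6) - (if (let z = false in z) then (let u = 2 in 7) else 1)) < 4)
step 1: [let@0.0] ((6 - (if (let z = false in z) then (let u = 2 in 7) else 1)) < 4)
step 2: [let@0.1.0] ((6 - (if false then (let u = 2 in 7) else 1)) < 4)
step 3: [if@0.1] ((6 - 1) < 4)
step 4: [delta@0] (5 < 4)
step 5: [delta@root] false

Answer: false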